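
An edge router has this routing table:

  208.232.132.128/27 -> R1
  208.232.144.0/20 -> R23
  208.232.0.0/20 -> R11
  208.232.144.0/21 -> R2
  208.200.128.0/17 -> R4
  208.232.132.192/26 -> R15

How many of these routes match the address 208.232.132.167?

0

No listed prefix contains 208.232.132.167.
Total matching entries: 0.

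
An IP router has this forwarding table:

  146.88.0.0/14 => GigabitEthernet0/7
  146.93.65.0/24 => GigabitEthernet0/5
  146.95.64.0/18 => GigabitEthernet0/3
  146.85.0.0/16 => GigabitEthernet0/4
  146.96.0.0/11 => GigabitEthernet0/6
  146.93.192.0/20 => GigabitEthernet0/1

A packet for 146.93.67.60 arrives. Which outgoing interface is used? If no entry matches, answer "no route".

No entry's prefix contains 146.93.67.60; there is no default route.

no route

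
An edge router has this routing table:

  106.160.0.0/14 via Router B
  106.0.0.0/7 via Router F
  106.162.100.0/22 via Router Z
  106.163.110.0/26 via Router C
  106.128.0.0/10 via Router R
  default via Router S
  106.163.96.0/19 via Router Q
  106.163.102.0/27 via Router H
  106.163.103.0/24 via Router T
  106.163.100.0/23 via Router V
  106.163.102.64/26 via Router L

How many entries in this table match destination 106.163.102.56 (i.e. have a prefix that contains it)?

5

Prefixes containing 106.163.102.56:
  0.0.0.0/0 (default, matches everything)
  106.0.0.0/7 (106.0.0.0 - 107.255.255.255)
  106.128.0.0/10 (106.128.0.0 - 106.191.255.255)
  106.160.0.0/14 (106.160.0.0 - 106.163.255.255)
  106.163.96.0/19 (106.163.96.0 - 106.163.127.255)
Total matching entries: 5.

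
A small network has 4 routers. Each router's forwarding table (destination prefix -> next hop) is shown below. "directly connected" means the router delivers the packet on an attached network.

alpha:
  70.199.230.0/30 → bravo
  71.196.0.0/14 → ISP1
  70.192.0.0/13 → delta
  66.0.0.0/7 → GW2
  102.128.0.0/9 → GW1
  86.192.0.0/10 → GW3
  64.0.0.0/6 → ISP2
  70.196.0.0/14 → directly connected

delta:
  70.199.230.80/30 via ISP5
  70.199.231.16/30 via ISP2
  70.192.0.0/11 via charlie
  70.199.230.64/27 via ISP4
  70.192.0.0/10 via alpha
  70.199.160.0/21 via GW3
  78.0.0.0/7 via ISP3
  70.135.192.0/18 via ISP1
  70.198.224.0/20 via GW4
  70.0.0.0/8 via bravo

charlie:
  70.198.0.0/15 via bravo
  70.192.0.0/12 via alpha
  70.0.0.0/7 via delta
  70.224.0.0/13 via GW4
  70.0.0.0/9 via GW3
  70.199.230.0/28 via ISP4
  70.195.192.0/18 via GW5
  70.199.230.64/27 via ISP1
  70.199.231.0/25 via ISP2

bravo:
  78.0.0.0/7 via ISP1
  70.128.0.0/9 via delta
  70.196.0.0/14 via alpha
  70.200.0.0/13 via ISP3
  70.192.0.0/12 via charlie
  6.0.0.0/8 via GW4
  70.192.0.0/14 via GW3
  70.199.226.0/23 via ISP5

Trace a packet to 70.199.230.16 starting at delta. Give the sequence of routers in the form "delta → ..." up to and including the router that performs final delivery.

At delta: longest match for 70.199.230.16 is 70.192.0.0/11 -> charlie
At charlie: longest match for 70.199.230.16 is 70.198.0.0/15 -> bravo
At bravo: longest match for 70.199.230.16 is 70.196.0.0/14 -> alpha
At alpha: longest match for 70.199.230.16 is 70.196.0.0/14 -> directly connected

delta → charlie → bravo → alpha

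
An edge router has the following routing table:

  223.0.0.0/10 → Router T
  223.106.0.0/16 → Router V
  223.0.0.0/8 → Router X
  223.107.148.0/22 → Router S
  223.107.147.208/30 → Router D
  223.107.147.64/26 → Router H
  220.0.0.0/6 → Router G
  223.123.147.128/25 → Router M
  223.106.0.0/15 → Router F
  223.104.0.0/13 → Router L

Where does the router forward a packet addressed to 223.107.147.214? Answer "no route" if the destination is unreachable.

Routes whose prefix contains 223.107.147.214:
  220.0.0.0/6 (220.0.0.0 - 223.255.255.255) -> Router G
  223.0.0.0/8 (223.0.0.0 - 223.255.255.255) -> Router X
  223.104.0.0/13 (223.104.0.0 - 223.111.255.255) -> Router L
  223.106.0.0/15 (223.106.0.0 - 223.107.255.255) -> Router F
More-specific entries that do NOT match:
  223.107.147.208/30 (223.107.147.208 - 223.107.147.211) does not contain 223.107.147.214
  223.107.147.64/26 (223.107.147.64 - 223.107.147.127) does not contain 223.107.147.214
  223.123.147.128/25 (223.123.147.128 - 223.123.147.255) does not contain 223.107.147.214
  223.107.148.0/22 (223.107.148.0 - 223.107.151.255) does not contain 223.107.147.214
  223.106.0.0/16 (223.106.0.0 - 223.106.255.255) does not contain 223.107.147.214
Longest matching prefix is /15 -> next hop Router F.

Router F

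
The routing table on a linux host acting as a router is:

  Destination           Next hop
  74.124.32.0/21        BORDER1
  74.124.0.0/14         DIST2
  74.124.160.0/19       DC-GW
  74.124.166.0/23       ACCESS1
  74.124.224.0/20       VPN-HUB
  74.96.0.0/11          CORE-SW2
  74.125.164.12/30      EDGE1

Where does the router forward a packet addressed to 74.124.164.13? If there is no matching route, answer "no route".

Routes whose prefix contains 74.124.164.13:
  74.96.0.0/11 (74.96.0.0 - 74.127.255.255) -> CORE-SW2
  74.124.0.0/14 (74.124.0.0 - 74.127.255.255) -> DIST2
  74.124.160.0/19 (74.124.160.0 - 74.124.191.255) -> DC-GW
More-specific entries that do NOT match:
  74.125.164.12/30 (74.125.164.12 - 74.125.164.15) does not contain 74.124.164.13
  74.124.166.0/23 (74.124.166.0 - 74.124.167.255) does not contain 74.124.164.13
  74.124.32.0/21 (74.124.32.0 - 74.124.39.255) does not contain 74.124.164.13
  74.124.224.0/20 (74.124.224.0 - 74.124.239.255) does not contain 74.124.164.13
Longest matching prefix is /19 -> next hop DC-GW.

DC-GW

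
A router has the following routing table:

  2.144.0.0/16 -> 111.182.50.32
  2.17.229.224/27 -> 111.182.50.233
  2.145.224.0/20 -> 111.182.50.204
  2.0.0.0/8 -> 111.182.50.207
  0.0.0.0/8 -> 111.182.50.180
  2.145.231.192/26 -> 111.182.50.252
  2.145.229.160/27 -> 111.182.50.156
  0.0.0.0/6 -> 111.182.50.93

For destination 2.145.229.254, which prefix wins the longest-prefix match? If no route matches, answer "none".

Entries matching 2.145.229.254:
  0.0.0.0/6 (0.0.0.0 - 3.255.255.255)
  2.0.0.0/8 (2.0.0.0 - 2.255.255.255)
  2.145.224.0/20 (2.145.224.0 - 2.145.239.255)
Most specific is 2.145.224.0/20.

2.145.224.0/20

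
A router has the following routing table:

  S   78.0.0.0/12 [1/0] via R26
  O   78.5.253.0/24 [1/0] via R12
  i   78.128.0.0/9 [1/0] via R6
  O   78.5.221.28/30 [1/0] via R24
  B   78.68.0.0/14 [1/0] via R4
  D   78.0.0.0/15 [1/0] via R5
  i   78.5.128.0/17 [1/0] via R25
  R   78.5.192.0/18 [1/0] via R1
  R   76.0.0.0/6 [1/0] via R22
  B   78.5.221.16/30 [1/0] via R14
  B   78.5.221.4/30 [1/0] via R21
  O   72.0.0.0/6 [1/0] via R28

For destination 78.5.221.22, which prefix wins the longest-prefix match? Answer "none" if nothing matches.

78.5.192.0/18

Entries matching 78.5.221.22:
  76.0.0.0/6 (76.0.0.0 - 79.255.255.255)
  78.0.0.0/12 (78.0.0.0 - 78.15.255.255)
  78.5.128.0/17 (78.5.128.0 - 78.5.255.255)
  78.5.192.0/18 (78.5.192.0 - 78.5.255.255)
Most specific is 78.5.192.0/18.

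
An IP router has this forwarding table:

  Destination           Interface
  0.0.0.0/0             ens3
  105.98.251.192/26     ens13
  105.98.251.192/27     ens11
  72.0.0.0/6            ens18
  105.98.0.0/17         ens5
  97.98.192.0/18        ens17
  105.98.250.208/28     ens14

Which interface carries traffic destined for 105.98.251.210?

ens11

Routes whose prefix contains 105.98.251.210:
  0.0.0.0/0 (default, matches everything) -> ens3
  105.98.251.192/26 (105.98.251.192 - 105.98.251.255) -> ens13
  105.98.251.192/27 (105.98.251.192 - 105.98.251.223) -> ens11
More-specific entries that do NOT match:
  105.98.250.208/28 (105.98.250.208 - 105.98.250.223) does not contain 105.98.251.210
Longest matching prefix is /27 -> interface ens11.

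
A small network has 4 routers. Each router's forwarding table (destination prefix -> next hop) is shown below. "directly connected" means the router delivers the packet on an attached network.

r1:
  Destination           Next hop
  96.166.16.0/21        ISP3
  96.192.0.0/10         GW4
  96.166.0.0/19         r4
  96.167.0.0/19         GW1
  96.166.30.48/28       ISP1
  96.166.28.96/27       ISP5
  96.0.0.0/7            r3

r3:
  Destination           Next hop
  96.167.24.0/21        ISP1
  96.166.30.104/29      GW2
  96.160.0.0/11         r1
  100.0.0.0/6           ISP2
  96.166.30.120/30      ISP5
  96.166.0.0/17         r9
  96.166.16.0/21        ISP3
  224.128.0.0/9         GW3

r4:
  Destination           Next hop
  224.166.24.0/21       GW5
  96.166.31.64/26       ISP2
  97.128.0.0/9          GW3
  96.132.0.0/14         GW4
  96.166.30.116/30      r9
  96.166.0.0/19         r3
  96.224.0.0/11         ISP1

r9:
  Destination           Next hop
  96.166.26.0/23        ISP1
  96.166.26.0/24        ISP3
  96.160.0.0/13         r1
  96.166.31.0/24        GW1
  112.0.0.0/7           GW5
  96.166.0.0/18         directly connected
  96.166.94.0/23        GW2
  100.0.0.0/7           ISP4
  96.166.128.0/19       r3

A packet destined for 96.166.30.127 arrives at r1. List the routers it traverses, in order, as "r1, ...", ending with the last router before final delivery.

r1, r4, r3, r9

At r1: longest match for 96.166.30.127 is 96.166.0.0/19 -> r4
At r4: longest match for 96.166.30.127 is 96.166.0.0/19 -> r3
At r3: longest match for 96.166.30.127 is 96.166.0.0/17 -> r9
At r9: longest match for 96.166.30.127 is 96.166.0.0/18 -> directly connected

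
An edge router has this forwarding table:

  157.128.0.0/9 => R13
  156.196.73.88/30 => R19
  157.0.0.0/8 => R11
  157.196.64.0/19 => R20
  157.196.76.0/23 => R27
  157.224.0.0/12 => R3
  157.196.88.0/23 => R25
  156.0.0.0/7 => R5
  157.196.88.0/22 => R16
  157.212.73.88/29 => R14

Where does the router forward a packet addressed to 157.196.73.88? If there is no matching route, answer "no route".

R20

Routes whose prefix contains 157.196.73.88:
  156.0.0.0/7 (156.0.0.0 - 157.255.255.255) -> R5
  157.0.0.0/8 (157.0.0.0 - 157.255.255.255) -> R11
  157.128.0.0/9 (157.128.0.0 - 157.255.255.255) -> R13
  157.196.64.0/19 (157.196.64.0 - 157.196.95.255) -> R20
More-specific entries that do NOT match:
  156.196.73.88/30 (156.196.73.88 - 156.196.73.91) does not contain 157.196.73.88
  157.212.73.88/29 (157.212.73.88 - 157.212.73.95) does not contain 157.196.73.88
  157.196.76.0/23 (157.196.76.0 - 157.196.77.255) does not contain 157.196.73.88
  157.196.88.0/23 (157.196.88.0 - 157.196.89.255) does not contain 157.196.73.88
  157.196.88.0/22 (157.196.88.0 - 157.196.91.255) does not contain 157.196.73.88
Longest matching prefix is /19 -> next hop R20.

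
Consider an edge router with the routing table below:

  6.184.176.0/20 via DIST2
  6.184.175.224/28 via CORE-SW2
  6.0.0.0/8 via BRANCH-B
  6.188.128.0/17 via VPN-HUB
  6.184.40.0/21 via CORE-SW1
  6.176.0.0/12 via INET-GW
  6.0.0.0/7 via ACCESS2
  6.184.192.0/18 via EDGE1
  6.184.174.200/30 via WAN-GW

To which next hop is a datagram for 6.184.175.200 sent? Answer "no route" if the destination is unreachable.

INET-GW

Routes whose prefix contains 6.184.175.200:
  6.0.0.0/7 (6.0.0.0 - 7.255.255.255) -> ACCESS2
  6.0.0.0/8 (6.0.0.0 - 6.255.255.255) -> BRANCH-B
  6.176.0.0/12 (6.176.0.0 - 6.191.255.255) -> INET-GW
More-specific entries that do NOT match:
  6.184.174.200/30 (6.184.174.200 - 6.184.174.203) does not contain 6.184.175.200
  6.184.175.224/28 (6.184.175.224 - 6.184.175.239) does not contain 6.184.175.200
  6.184.40.0/21 (6.184.40.0 - 6.184.47.255) does not contain 6.184.175.200
  6.184.176.0/20 (6.184.176.0 - 6.184.191.255) does not contain 6.184.175.200
  6.184.192.0/18 (6.184.192.0 - 6.184.255.255) does not contain 6.184.175.200
  6.188.128.0/17 (6.188.128.0 - 6.188.255.255) does not contain 6.184.175.200
Longest matching prefix is /12 -> next hop INET-GW.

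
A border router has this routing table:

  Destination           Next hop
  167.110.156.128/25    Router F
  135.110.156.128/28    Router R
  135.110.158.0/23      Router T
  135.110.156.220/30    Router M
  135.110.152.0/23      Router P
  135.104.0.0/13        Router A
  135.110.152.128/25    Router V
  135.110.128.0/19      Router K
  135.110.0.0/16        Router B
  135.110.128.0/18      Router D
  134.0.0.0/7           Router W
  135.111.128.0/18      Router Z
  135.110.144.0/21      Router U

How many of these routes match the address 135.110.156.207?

Prefixes containing 135.110.156.207:
  134.0.0.0/7 (134.0.0.0 - 135.255.255.255)
  135.104.0.0/13 (135.104.0.0 - 135.111.255.255)
  135.110.0.0/16 (135.110.0.0 - 135.110.255.255)
  135.110.128.0/18 (135.110.128.0 - 135.110.191.255)
  135.110.128.0/19 (135.110.128.0 - 135.110.159.255)
Total matching entries: 5.

5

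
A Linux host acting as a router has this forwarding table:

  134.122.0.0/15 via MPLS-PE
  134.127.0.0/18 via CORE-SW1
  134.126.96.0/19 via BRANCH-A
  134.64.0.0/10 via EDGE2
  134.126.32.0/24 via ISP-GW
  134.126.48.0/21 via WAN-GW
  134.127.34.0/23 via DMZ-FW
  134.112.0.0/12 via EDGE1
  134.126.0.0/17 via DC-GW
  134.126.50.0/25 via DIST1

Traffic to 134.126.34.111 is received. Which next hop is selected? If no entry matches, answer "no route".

DC-GW

Routes whose prefix contains 134.126.34.111:
  134.64.0.0/10 (134.64.0.0 - 134.127.255.255) -> EDGE2
  134.112.0.0/12 (134.112.0.0 - 134.127.255.255) -> EDGE1
  134.126.0.0/17 (134.126.0.0 - 134.126.127.255) -> DC-GW
More-specific entries that do NOT match:
  134.126.50.0/25 (134.126.50.0 - 134.126.50.127) does not contain 134.126.34.111
  134.126.32.0/24 (134.126.32.0 - 134.126.32.255) does not contain 134.126.34.111
  134.127.34.0/23 (134.127.34.0 - 134.127.35.255) does not contain 134.126.34.111
  134.126.48.0/21 (134.126.48.0 - 134.126.55.255) does not contain 134.126.34.111
  134.126.96.0/19 (134.126.96.0 - 134.126.127.255) does not contain 134.126.34.111
  134.127.0.0/18 (134.127.0.0 - 134.127.63.255) does not contain 134.126.34.111
Longest matching prefix is /17 -> next hop DC-GW.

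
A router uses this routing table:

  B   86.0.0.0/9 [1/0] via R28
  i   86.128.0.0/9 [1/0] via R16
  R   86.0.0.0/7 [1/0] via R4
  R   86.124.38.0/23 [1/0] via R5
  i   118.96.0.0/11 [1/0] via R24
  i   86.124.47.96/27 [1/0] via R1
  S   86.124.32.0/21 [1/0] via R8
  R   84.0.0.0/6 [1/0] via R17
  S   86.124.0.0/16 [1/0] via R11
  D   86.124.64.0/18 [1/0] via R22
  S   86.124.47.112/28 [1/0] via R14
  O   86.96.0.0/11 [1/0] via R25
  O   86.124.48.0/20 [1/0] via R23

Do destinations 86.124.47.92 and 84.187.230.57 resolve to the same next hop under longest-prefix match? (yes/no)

no

86.124.47.92: longest match 86.124.0.0/16 -> R11
84.187.230.57: longest match 84.0.0.0/6 -> R17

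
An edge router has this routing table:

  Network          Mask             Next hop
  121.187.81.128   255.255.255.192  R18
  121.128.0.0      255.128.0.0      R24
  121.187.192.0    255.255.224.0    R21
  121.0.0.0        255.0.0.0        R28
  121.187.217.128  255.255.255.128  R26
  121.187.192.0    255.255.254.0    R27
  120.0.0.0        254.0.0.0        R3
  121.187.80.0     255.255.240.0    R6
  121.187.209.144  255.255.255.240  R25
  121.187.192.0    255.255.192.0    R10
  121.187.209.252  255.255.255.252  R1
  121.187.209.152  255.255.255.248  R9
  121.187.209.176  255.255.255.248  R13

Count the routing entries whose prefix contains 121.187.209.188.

Prefixes containing 121.187.209.188:
  120.0.0.0/7 (120.0.0.0 - 121.255.255.255)
  121.0.0.0/8 (121.0.0.0 - 121.255.255.255)
  121.128.0.0/9 (121.128.0.0 - 121.255.255.255)
  121.187.192.0/18 (121.187.192.0 - 121.187.255.255)
  121.187.192.0/19 (121.187.192.0 - 121.187.223.255)
Total matching entries: 5.

5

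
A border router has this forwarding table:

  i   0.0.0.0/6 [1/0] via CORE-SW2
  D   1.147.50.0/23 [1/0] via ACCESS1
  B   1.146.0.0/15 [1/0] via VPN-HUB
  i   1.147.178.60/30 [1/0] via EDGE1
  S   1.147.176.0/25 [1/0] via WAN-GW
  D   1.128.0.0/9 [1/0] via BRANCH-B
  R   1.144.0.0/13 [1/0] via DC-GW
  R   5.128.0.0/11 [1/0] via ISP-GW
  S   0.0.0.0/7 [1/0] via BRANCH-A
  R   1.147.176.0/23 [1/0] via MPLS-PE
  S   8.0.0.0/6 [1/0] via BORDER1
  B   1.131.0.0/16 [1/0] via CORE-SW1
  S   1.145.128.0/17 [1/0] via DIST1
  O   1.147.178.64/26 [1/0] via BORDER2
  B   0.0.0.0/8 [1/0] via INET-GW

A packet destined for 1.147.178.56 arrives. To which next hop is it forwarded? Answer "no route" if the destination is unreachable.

Routes whose prefix contains 1.147.178.56:
  0.0.0.0/6 (0.0.0.0 - 3.255.255.255) -> CORE-SW2
  0.0.0.0/7 (0.0.0.0 - 1.255.255.255) -> BRANCH-A
  1.128.0.0/9 (1.128.0.0 - 1.255.255.255) -> BRANCH-B
  1.144.0.0/13 (1.144.0.0 - 1.151.255.255) -> DC-GW
  1.146.0.0/15 (1.146.0.0 - 1.147.255.255) -> VPN-HUB
More-specific entries that do NOT match:
  1.147.178.60/30 (1.147.178.60 - 1.147.178.63) does not contain 1.147.178.56
  1.147.178.64/26 (1.147.178.64 - 1.147.178.127) does not contain 1.147.178.56
  1.147.176.0/25 (1.147.176.0 - 1.147.176.127) does not contain 1.147.178.56
  1.147.50.0/23 (1.147.50.0 - 1.147.51.255) does not contain 1.147.178.56
  1.147.176.0/23 (1.147.176.0 - 1.147.177.255) does not contain 1.147.178.56
  1.145.128.0/17 (1.145.128.0 - 1.145.255.255) does not contain 1.147.178.56
  1.131.0.0/16 (1.131.0.0 - 1.131.255.255) does not contain 1.147.178.56
Longest matching prefix is /15 -> next hop VPN-HUB.

VPN-HUB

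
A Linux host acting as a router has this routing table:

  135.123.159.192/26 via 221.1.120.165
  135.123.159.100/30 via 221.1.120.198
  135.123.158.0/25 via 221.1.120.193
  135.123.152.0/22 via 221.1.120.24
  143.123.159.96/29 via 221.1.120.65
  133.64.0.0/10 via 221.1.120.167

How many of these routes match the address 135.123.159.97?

No listed prefix contains 135.123.159.97.
Total matching entries: 0.

0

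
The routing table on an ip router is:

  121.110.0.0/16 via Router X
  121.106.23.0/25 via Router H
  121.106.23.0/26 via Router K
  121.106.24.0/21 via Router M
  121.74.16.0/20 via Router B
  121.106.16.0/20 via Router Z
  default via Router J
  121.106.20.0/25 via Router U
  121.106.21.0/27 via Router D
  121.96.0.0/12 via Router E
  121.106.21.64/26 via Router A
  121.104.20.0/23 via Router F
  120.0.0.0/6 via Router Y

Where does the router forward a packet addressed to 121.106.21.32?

Routes whose prefix contains 121.106.21.32:
  0.0.0.0/0 (default, matches everything) -> Router J
  120.0.0.0/6 (120.0.0.0 - 123.255.255.255) -> Router Y
  121.96.0.0/12 (121.96.0.0 - 121.111.255.255) -> Router E
  121.106.16.0/20 (121.106.16.0 - 121.106.31.255) -> Router Z
More-specific entries that do NOT match:
  121.106.21.0/27 (121.106.21.0 - 121.106.21.31) does not contain 121.106.21.32
  121.106.23.0/26 (121.106.23.0 - 121.106.23.63) does not contain 121.106.21.32
  121.106.21.64/26 (121.106.21.64 - 121.106.21.127) does not contain 121.106.21.32
  121.106.23.0/25 (121.106.23.0 - 121.106.23.127) does not contain 121.106.21.32
  121.106.20.0/25 (121.106.20.0 - 121.106.20.127) does not contain 121.106.21.32
  121.104.20.0/23 (121.104.20.0 - 121.104.21.255) does not contain 121.106.21.32
  121.106.24.0/21 (121.106.24.0 - 121.106.31.255) does not contain 121.106.21.32
Longest matching prefix is /20 -> next hop Router Z.

Router Z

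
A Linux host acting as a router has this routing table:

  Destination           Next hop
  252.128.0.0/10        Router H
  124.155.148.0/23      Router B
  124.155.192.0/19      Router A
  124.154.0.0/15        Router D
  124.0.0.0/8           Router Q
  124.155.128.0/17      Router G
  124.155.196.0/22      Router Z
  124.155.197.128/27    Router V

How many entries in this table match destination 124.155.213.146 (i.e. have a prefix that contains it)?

Prefixes containing 124.155.213.146:
  124.0.0.0/8 (124.0.0.0 - 124.255.255.255)
  124.154.0.0/15 (124.154.0.0 - 124.155.255.255)
  124.155.128.0/17 (124.155.128.0 - 124.155.255.255)
  124.155.192.0/19 (124.155.192.0 - 124.155.223.255)
Total matching entries: 4.

4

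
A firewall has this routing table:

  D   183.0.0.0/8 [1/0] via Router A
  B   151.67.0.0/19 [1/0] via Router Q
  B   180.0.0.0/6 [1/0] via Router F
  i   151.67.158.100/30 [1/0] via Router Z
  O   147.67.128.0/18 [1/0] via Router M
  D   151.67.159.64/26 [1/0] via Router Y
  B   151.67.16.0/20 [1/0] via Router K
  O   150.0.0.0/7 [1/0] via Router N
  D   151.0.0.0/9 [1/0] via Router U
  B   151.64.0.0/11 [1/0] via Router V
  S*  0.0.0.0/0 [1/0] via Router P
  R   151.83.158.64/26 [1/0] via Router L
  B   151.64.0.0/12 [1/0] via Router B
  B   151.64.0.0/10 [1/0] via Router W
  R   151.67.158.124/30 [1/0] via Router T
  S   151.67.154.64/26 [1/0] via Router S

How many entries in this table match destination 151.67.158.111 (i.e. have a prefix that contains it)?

Prefixes containing 151.67.158.111:
  0.0.0.0/0 (default, matches everything)
  150.0.0.0/7 (150.0.0.0 - 151.255.255.255)
  151.0.0.0/9 (151.0.0.0 - 151.127.255.255)
  151.64.0.0/10 (151.64.0.0 - 151.127.255.255)
  151.64.0.0/11 (151.64.0.0 - 151.95.255.255)
  151.64.0.0/12 (151.64.0.0 - 151.79.255.255)
Total matching entries: 6.

6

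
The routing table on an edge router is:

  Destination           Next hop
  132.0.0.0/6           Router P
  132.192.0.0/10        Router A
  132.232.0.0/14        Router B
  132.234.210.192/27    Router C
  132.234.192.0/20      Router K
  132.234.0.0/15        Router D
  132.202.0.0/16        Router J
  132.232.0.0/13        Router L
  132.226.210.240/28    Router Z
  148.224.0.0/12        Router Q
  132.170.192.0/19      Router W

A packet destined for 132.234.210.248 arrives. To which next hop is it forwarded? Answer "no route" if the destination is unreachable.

Router D

Routes whose prefix contains 132.234.210.248:
  132.0.0.0/6 (132.0.0.0 - 135.255.255.255) -> Router P
  132.192.0.0/10 (132.192.0.0 - 132.255.255.255) -> Router A
  132.232.0.0/13 (132.232.0.0 - 132.239.255.255) -> Router L
  132.232.0.0/14 (132.232.0.0 - 132.235.255.255) -> Router B
  132.234.0.0/15 (132.234.0.0 - 132.235.255.255) -> Router D
More-specific entries that do NOT match:
  132.226.210.240/28 (132.226.210.240 - 132.226.210.255) does not contain 132.234.210.248
  132.234.210.192/27 (132.234.210.192 - 132.234.210.223) does not contain 132.234.210.248
  132.234.192.0/20 (132.234.192.0 - 132.234.207.255) does not contain 132.234.210.248
  132.170.192.0/19 (132.170.192.0 - 132.170.223.255) does not contain 132.234.210.248
  132.202.0.0/16 (132.202.0.0 - 132.202.255.255) does not contain 132.234.210.248
Longest matching prefix is /15 -> next hop Router D.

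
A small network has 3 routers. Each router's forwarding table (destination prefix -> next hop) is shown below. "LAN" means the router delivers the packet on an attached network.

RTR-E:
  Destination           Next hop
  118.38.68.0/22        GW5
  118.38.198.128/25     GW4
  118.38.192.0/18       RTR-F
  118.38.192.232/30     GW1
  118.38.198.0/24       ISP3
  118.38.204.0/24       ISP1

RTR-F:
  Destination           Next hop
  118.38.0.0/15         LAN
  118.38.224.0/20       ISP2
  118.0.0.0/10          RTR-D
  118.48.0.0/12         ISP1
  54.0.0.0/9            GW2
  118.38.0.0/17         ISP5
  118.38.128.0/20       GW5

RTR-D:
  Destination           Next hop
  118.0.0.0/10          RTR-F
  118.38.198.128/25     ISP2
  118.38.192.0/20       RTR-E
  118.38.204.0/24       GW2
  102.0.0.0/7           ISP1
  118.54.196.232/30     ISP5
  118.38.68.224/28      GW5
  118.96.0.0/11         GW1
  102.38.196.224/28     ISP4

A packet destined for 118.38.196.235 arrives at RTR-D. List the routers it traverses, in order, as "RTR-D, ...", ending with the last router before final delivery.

At RTR-D: longest match for 118.38.196.235 is 118.38.192.0/20 -> RTR-E
At RTR-E: longest match for 118.38.196.235 is 118.38.192.0/18 -> RTR-F
At RTR-F: longest match for 118.38.196.235 is 118.38.0.0/15 -> LAN

RTR-D, RTR-E, RTR-F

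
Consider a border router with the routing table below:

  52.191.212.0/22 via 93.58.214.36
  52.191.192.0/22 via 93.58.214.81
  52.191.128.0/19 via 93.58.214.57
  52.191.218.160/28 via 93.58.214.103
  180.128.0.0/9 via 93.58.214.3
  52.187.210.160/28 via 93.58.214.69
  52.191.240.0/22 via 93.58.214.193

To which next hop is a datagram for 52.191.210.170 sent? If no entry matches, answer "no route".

No entry's prefix contains 52.191.210.170; there is no default route.

no route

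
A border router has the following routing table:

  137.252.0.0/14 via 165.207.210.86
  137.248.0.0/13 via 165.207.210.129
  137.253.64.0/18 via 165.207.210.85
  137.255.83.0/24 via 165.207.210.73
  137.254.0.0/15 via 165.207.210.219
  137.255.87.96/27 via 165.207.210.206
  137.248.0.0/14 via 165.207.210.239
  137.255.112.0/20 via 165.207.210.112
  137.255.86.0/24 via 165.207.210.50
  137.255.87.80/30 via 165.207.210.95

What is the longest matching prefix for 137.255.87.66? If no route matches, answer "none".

Entries matching 137.255.87.66:
  137.248.0.0/13 (137.248.0.0 - 137.255.255.255)
  137.252.0.0/14 (137.252.0.0 - 137.255.255.255)
  137.254.0.0/15 (137.254.0.0 - 137.255.255.255)
Most specific is 137.254.0.0/15.

137.254.0.0/15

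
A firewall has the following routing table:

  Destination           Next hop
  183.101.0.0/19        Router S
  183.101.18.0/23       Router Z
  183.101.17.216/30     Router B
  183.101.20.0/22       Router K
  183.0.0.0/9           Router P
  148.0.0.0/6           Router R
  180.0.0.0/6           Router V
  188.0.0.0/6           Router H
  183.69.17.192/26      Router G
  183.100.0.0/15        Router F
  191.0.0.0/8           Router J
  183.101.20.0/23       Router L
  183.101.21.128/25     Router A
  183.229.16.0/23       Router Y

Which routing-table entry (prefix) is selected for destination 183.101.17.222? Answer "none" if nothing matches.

Entries matching 183.101.17.222:
  180.0.0.0/6 (180.0.0.0 - 183.255.255.255)
  183.0.0.0/9 (183.0.0.0 - 183.127.255.255)
  183.100.0.0/15 (183.100.0.0 - 183.101.255.255)
  183.101.0.0/19 (183.101.0.0 - 183.101.31.255)
Most specific is 183.101.0.0/19.

183.101.0.0/19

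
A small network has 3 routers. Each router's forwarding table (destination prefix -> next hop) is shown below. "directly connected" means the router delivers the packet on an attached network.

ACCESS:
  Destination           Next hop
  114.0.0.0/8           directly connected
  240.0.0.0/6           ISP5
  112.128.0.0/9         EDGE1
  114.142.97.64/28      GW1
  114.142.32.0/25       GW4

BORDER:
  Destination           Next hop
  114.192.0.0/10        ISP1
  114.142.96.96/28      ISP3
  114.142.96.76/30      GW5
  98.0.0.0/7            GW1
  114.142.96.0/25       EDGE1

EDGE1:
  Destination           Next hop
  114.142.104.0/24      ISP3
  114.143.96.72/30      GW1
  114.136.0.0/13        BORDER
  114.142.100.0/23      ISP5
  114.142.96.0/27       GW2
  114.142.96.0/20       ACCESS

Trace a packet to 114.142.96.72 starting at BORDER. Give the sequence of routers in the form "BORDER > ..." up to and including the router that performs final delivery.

At BORDER: longest match for 114.142.96.72 is 114.142.96.0/25 -> EDGE1
At EDGE1: longest match for 114.142.96.72 is 114.142.96.0/20 -> ACCESS
At ACCESS: longest match for 114.142.96.72 is 114.0.0.0/8 -> directly connected

BORDER > EDGE1 > ACCESS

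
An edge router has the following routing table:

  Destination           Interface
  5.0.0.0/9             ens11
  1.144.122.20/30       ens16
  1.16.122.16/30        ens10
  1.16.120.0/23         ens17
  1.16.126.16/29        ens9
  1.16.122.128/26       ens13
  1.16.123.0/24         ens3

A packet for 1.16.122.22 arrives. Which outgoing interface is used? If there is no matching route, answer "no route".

No entry's prefix contains 1.16.122.22; there is no default route.

no route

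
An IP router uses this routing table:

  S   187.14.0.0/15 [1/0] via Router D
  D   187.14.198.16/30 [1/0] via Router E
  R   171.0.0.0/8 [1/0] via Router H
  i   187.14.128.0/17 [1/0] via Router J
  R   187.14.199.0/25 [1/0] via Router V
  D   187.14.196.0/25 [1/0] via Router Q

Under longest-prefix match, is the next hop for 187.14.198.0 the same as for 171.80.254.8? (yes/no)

187.14.198.0: longest match 187.14.128.0/17 -> Router J
171.80.254.8: longest match 171.0.0.0/8 -> Router H

no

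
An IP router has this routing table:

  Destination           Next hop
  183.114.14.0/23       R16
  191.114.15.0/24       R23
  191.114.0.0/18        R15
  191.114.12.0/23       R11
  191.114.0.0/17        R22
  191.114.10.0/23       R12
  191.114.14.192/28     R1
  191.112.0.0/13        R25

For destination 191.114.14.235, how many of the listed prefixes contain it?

3

Prefixes containing 191.114.14.235:
  191.112.0.0/13 (191.112.0.0 - 191.119.255.255)
  191.114.0.0/17 (191.114.0.0 - 191.114.127.255)
  191.114.0.0/18 (191.114.0.0 - 191.114.63.255)
Total matching entries: 3.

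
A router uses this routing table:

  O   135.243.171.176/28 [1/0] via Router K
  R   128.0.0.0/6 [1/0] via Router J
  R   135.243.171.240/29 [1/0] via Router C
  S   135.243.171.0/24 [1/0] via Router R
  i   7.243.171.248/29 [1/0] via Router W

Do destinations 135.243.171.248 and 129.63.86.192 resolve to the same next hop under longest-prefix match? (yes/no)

135.243.171.248: longest match 135.243.171.0/24 -> Router R
129.63.86.192: longest match 128.0.0.0/6 -> Router J

no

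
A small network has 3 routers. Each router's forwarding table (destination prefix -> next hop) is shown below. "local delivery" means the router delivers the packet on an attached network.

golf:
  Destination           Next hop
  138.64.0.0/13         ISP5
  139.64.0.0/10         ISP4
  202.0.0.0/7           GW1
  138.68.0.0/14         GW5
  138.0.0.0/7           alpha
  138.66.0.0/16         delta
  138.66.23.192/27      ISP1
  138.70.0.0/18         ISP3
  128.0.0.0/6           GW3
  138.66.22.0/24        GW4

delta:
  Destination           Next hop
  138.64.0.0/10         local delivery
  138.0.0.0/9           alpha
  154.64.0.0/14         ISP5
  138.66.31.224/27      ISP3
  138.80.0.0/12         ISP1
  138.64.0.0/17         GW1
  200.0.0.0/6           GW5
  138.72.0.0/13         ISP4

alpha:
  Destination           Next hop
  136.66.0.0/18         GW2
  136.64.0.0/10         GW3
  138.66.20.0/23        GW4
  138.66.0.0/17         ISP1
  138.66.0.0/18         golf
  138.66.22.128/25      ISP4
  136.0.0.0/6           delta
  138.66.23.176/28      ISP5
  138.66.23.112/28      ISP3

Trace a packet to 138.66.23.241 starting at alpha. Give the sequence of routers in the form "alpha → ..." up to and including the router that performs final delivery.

alpha → golf → delta

At alpha: longest match for 138.66.23.241 is 138.66.0.0/18 -> golf
At golf: longest match for 138.66.23.241 is 138.66.0.0/16 -> delta
At delta: longest match for 138.66.23.241 is 138.64.0.0/10 -> local delivery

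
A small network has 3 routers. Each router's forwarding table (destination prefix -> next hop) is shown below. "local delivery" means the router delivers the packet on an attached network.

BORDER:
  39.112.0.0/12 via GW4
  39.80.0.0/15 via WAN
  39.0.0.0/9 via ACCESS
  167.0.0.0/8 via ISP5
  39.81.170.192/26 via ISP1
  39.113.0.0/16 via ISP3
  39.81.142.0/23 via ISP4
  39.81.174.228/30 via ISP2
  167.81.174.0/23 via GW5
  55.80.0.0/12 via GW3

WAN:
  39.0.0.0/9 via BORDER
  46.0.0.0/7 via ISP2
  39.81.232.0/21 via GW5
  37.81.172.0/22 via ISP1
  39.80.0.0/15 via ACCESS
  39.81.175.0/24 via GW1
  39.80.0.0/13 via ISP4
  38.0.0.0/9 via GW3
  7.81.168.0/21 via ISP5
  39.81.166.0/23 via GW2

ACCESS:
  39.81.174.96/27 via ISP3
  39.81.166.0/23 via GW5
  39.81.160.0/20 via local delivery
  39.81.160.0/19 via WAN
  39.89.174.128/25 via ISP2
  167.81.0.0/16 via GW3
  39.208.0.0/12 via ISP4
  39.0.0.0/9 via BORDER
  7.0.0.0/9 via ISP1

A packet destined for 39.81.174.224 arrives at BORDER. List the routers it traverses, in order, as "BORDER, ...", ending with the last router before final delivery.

BORDER, WAN, ACCESS

At BORDER: longest match for 39.81.174.224 is 39.80.0.0/15 -> WAN
At WAN: longest match for 39.81.174.224 is 39.80.0.0/15 -> ACCESS
At ACCESS: longest match for 39.81.174.224 is 39.81.160.0/20 -> local delivery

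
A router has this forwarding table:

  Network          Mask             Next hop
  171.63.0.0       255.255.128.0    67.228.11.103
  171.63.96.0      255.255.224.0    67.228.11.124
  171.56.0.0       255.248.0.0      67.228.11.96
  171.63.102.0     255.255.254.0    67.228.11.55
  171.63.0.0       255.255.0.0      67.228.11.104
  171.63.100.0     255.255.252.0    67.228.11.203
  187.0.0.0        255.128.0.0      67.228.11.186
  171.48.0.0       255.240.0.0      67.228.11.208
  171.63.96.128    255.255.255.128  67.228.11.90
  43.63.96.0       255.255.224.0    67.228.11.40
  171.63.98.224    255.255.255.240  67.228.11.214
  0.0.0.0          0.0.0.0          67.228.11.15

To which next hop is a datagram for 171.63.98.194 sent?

67.228.11.124

Routes whose prefix contains 171.63.98.194:
  0.0.0.0/0 (default, matches everything) -> 67.228.11.15
  171.48.0.0/12 (171.48.0.0 - 171.63.255.255) -> 67.228.11.208
  171.56.0.0/13 (171.56.0.0 - 171.63.255.255) -> 67.228.11.96
  171.63.0.0/16 (171.63.0.0 - 171.63.255.255) -> 67.228.11.104
  171.63.0.0/17 (171.63.0.0 - 171.63.127.255) -> 67.228.11.103
  171.63.96.0/19 (171.63.96.0 - 171.63.127.255) -> 67.228.11.124
More-specific entries that do NOT match:
  171.63.98.224/28 (171.63.98.224 - 171.63.98.239) does not contain 171.63.98.194
  171.63.96.128/25 (171.63.96.128 - 171.63.96.255) does not contain 171.63.98.194
  171.63.102.0/23 (171.63.102.0 - 171.63.103.255) does not contain 171.63.98.194
  171.63.100.0/22 (171.63.100.0 - 171.63.103.255) does not contain 171.63.98.194
Longest matching prefix is /19 -> next hop 67.228.11.124.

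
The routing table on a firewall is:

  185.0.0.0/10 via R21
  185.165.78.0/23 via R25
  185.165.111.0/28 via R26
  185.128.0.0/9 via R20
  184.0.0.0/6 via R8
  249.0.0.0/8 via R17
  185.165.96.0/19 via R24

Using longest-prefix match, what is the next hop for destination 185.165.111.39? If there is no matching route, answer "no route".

R24

Routes whose prefix contains 185.165.111.39:
  184.0.0.0/6 (184.0.0.0 - 187.255.255.255) -> R8
  185.128.0.0/9 (185.128.0.0 - 185.255.255.255) -> R20
  185.165.96.0/19 (185.165.96.0 - 185.165.127.255) -> R24
More-specific entries that do NOT match:
  185.165.111.0/28 (185.165.111.0 - 185.165.111.15) does not contain 185.165.111.39
  185.165.78.0/23 (185.165.78.0 - 185.165.79.255) does not contain 185.165.111.39
Longest matching prefix is /19 -> next hop R24.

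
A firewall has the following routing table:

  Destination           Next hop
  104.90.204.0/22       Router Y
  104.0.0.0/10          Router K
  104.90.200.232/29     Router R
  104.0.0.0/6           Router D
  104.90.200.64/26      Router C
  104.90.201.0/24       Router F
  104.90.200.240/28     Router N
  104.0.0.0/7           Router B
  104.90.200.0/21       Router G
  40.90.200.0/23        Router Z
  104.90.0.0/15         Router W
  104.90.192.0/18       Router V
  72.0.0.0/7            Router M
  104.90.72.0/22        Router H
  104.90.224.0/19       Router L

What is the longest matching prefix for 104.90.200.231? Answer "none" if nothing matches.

104.90.200.0/21

Entries matching 104.90.200.231:
  104.0.0.0/6 (104.0.0.0 - 107.255.255.255)
  104.0.0.0/7 (104.0.0.0 - 105.255.255.255)
  104.90.0.0/15 (104.90.0.0 - 104.91.255.255)
  104.90.192.0/18 (104.90.192.0 - 104.90.255.255)
  104.90.200.0/21 (104.90.200.0 - 104.90.207.255)
Most specific is 104.90.200.0/21.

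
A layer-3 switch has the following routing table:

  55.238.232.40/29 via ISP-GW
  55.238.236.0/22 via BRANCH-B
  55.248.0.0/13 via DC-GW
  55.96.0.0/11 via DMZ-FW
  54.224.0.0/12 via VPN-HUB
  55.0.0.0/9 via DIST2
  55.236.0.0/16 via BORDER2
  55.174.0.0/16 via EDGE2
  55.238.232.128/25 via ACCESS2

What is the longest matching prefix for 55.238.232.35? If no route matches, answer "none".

none

55.238.232.35 is outside every listed prefix and there is no default route.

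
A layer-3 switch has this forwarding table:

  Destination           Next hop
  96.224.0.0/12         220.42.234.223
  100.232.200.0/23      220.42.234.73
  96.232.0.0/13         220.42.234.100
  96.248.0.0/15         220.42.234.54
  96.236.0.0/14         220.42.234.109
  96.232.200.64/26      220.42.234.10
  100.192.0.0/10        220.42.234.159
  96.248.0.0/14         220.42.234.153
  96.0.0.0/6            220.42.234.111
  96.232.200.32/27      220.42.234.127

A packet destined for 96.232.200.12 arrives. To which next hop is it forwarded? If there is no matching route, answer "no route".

Routes whose prefix contains 96.232.200.12:
  96.0.0.0/6 (96.0.0.0 - 99.255.255.255) -> 220.42.234.111
  96.224.0.0/12 (96.224.0.0 - 96.239.255.255) -> 220.42.234.223
  96.232.0.0/13 (96.232.0.0 - 96.239.255.255) -> 220.42.234.100
More-specific entries that do NOT match:
  96.232.200.32/27 (96.232.200.32 - 96.232.200.63) does not contain 96.232.200.12
  96.232.200.64/26 (96.232.200.64 - 96.232.200.127) does not contain 96.232.200.12
  100.232.200.0/23 (100.232.200.0 - 100.232.201.255) does not contain 96.232.200.12
  96.248.0.0/15 (96.248.0.0 - 96.249.255.255) does not contain 96.232.200.12
  96.236.0.0/14 (96.236.0.0 - 96.239.255.255) does not contain 96.232.200.12
  96.248.0.0/14 (96.248.0.0 - 96.251.255.255) does not contain 96.232.200.12
Longest matching prefix is /13 -> next hop 220.42.234.100.

220.42.234.100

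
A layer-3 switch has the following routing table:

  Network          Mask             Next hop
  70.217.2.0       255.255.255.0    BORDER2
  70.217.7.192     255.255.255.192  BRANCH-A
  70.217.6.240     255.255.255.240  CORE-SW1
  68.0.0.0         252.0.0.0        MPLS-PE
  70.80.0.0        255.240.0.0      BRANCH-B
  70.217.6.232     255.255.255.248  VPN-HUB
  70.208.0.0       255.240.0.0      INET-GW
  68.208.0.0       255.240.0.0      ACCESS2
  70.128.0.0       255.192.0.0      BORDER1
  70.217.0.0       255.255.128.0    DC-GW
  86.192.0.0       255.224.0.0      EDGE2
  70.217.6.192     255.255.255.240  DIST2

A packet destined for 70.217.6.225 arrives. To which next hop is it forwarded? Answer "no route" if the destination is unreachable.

DC-GW

Routes whose prefix contains 70.217.6.225:
  68.0.0.0/6 (68.0.0.0 - 71.255.255.255) -> MPLS-PE
  70.208.0.0/12 (70.208.0.0 - 70.223.255.255) -> INET-GW
  70.217.0.0/17 (70.217.0.0 - 70.217.127.255) -> DC-GW
More-specific entries that do NOT match:
  70.217.6.232/29 (70.217.6.232 - 70.217.6.239) does not contain 70.217.6.225
  70.217.6.240/28 (70.217.6.240 - 70.217.6.255) does not contain 70.217.6.225
  70.217.6.192/28 (70.217.6.192 - 70.217.6.207) does not contain 70.217.6.225
  70.217.7.192/26 (70.217.7.192 - 70.217.7.255) does not contain 70.217.6.225
  70.217.2.0/24 (70.217.2.0 - 70.217.2.255) does not contain 70.217.6.225
Longest matching prefix is /17 -> next hop DC-GW.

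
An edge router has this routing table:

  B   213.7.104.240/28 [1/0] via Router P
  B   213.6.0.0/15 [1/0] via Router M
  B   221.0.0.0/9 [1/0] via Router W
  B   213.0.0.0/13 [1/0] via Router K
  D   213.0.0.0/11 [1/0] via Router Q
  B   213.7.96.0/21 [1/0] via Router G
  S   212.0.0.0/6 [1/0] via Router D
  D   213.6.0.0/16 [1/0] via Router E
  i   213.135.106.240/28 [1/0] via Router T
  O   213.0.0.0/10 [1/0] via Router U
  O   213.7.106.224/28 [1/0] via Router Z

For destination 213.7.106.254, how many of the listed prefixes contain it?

5

Prefixes containing 213.7.106.254:
  212.0.0.0/6 (212.0.0.0 - 215.255.255.255)
  213.0.0.0/10 (213.0.0.0 - 213.63.255.255)
  213.0.0.0/11 (213.0.0.0 - 213.31.255.255)
  213.0.0.0/13 (213.0.0.0 - 213.7.255.255)
  213.6.0.0/15 (213.6.0.0 - 213.7.255.255)
Total matching entries: 5.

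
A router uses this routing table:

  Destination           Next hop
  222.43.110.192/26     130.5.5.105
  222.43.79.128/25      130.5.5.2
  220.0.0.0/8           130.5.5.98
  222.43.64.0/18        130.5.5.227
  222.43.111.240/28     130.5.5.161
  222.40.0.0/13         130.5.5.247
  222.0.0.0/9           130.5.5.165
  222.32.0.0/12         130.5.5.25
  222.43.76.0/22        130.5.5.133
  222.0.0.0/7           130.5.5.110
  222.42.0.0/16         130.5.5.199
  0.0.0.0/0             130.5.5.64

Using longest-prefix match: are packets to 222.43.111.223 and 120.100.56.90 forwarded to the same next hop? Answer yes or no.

222.43.111.223: longest match 222.43.64.0/18 -> 130.5.5.227
120.100.56.90: longest match 0.0.0.0/0 -> 130.5.5.64

no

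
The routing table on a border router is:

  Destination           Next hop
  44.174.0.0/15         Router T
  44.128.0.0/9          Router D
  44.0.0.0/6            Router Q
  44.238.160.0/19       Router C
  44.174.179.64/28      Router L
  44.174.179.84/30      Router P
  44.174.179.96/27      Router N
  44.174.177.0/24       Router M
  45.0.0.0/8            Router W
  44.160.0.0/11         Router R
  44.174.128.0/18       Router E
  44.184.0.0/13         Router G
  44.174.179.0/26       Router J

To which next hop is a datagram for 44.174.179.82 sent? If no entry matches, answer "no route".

Router E

Routes whose prefix contains 44.174.179.82:
  44.0.0.0/6 (44.0.0.0 - 47.255.255.255) -> Router Q
  44.128.0.0/9 (44.128.0.0 - 44.255.255.255) -> Router D
  44.160.0.0/11 (44.160.0.0 - 44.191.255.255) -> Router R
  44.174.0.0/15 (44.174.0.0 - 44.175.255.255) -> Router T
  44.174.128.0/18 (44.174.128.0 - 44.174.191.255) -> Router E
More-specific entries that do NOT match:
  44.174.179.84/30 (44.174.179.84 - 44.174.179.87) does not contain 44.174.179.82
  44.174.179.64/28 (44.174.179.64 - 44.174.179.79) does not contain 44.174.179.82
  44.174.179.96/27 (44.174.179.96 - 44.174.179.127) does not contain 44.174.179.82
  44.174.179.0/26 (44.174.179.0 - 44.174.179.63) does not contain 44.174.179.82
  44.174.177.0/24 (44.174.177.0 - 44.174.177.255) does not contain 44.174.179.82
  44.238.160.0/19 (44.238.160.0 - 44.238.191.255) does not contain 44.174.179.82
Longest matching prefix is /18 -> next hop Router E.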